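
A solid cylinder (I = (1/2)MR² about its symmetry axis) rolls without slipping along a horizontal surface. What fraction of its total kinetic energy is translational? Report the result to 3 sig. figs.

The moment of inertia is (1/2)MR², giving k ≡ I/(MR²) = 0.5.
Since ω = v/R, the translational part is ½Mv² and the rotational part is ½I(v/R)² = ½kMv²; the total is ½(1+k)Mv².
The translational fraction is therefore 1/(1+k) = 1/1.5 ≈ 0.667.

fraction ≈ 0.667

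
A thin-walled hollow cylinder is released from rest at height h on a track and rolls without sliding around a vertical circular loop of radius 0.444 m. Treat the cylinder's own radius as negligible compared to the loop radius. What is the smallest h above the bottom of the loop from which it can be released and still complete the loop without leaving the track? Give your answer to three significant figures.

Here I = MR², so the shape factor k = I/(MR²) = 1.
At the top of the loop, the minimum-contact condition is Mg = Mv_top²/r, so v_top² = gr.
With ω = v/R, the kinetic energy at speed v is ½(1+k)Mv² = Mv².
Energy conservation from release (height h) to the top (height 2r): Mgh = Mg(2r) + M·gr.
Thus h_min = 2r + (1+k)r/2 = r(2 + 2/2) = 0.444 × 3 ≈ 1.33 m.

h_min ≈ 1.33 m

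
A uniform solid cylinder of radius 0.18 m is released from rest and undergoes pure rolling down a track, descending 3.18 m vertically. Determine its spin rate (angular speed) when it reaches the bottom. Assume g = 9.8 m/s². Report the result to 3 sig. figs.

The moment of inertia is (1/2)MR², giving k ≡ I/(MR²) = 0.5.
Rolling without slipping gives ω = v/R, so the total kinetic energy is ½Mv² + ½Iω² = ½(1+k)Mv² = (3/4)Mv².
Energy conservation Mgh = ½(1+k)Mv² gives v = √(2gh/(1+k)) = √(2 × 9.8 × 3.18 / 1.5) = 6.446 m/s.
The angular speed follows from ω = v/R = 6.446/0.18 ≈ 35.8 rad/s.

ω ≈ 35.8 rad/s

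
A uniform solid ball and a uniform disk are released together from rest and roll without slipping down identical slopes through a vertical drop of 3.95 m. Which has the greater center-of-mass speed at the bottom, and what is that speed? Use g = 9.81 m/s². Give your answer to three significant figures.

the uniform solid ball, at v ≈ 7.44 m/s

For rolling without slipping, Mgh = ½(1+k)Mv² where k = I/(MR²), so v = √(2gh/(1+k)).
Uniform solid ball: k = 0.4, giving v = √(2×9.81×3.95/1.4) = 7.44 m/s.
Uniform disk: k = 0.5, giving v = √(2×9.81×3.95/1.5) = 7.188 m/s.
The smaller k wins: the uniform solid ball, at ≈ 7.44 m/s.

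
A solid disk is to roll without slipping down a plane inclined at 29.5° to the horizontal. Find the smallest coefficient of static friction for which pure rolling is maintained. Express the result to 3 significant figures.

μ_min ≈ 0.189

The moment of inertia is (1/2)MR², giving k ≡ I/(MR²) = 0.5.
Translational: Mg sinθ − f = Ma. Rotational about the CM: fR = Iα = kMRa, so f = kMa.
These give a = g sinθ/(1+k) and the required friction f = kMg sinθ/(1+k).
The normal force is N = Mg cosθ, so μ_min = f/N = k tanθ/(1+k).
μ_min = 0.5 × tan29.5° / 1.5 ≈ 0.189.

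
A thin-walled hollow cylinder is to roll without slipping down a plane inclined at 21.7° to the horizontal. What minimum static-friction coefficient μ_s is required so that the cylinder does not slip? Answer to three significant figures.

The moment of inertia is MR², giving k ≡ I/(MR²) = 1.
Newton's second law down the slope: Mg sinθ − f = Ma. The torque equation fR = Iα (with α = a/R) gives f = kMa.
These give a = g sinθ/(1+k) and the required friction f = kMg sinθ/(1+k).
With N = Mg cosθ, the no-slip condition f ≤ μN gives μ_min = f/N = k tanθ/(1+k).
μ_min = 1 × tan21.7° / 2 ≈ 0.199.

μ_min ≈ 0.199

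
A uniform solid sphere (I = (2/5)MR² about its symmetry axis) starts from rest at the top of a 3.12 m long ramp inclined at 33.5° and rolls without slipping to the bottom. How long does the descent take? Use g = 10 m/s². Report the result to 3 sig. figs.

t ≈ 1.26 s

With I = (2/5)MR², the ratio k = I/(MR²) is 0.4.
Translational: Mg sinθ − f = Ma. Rotational about the CM: fR = Iα = kMRa, so f = kMa.
Hence a = g sinθ/(1+k) = 10×sin33.5°/1.4 = 3.942 m/s².
Starting from rest, L = ½at², so t = √(2L/a) = √(2×3.12/3.942) ≈ 1.26 s.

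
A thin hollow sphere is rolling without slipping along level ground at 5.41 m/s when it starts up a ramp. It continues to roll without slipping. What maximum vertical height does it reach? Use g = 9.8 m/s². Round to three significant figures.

With I = (2/3)MR², the ratio k = I/(MR²) is 2/3.
The rolling condition ω = v/R makes the rotational term ½I(v/R)² = ½kMv², so KE_total = ½(1+k)Mv² = (5/6)Mv².
At the top the kinetic energy is zero, so (5/6)Mv₀² = Mgh.
Thus h = (1+k)v₀²/(2g) = 1.667 × 5.41² / (2 × 9.8) ≈ 2.49 m.

h ≈ 2.49 m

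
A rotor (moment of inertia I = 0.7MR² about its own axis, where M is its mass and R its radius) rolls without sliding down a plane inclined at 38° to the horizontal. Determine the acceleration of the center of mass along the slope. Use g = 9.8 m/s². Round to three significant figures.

a ≈ 3.55 m/s²

Here I = 0.7MR², so the shape factor k = I/(MR²) = 0.7.
Along the incline Mg sinθ − f = Ma, and torque about the center fR = Iα = kMR²(a/R) gives f = kMa.
Eliminating f: Mg sinθ = (1+k)Ma, so a = g sinθ/(1+k) = 9.8 × sin38° / 1.7 ≈ 3.55 m/s².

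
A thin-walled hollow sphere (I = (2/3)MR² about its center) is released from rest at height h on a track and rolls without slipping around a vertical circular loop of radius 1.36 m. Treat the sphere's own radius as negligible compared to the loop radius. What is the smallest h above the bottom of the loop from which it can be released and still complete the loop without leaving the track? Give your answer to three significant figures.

The moment of inertia is (2/3)MR², giving k ≡ I/(MR²) = 2/3.
At the top of the loop, the minimum-contact condition is Mg = Mv_top²/r, so v_top² = gr.
With ω = v/R, the kinetic energy at speed v is ½(1+k)Mv² = (5/6)Mv².
Energy conservation from release (height h) to the top (height 2r): Mgh = Mg(2r) + (5/6)M·gr.
Thus h_min = 2r + (1+k)r/2 = r(2 + 1.667/2) = 1.36 × 2.833 ≈ 3.85 m.

h_min ≈ 3.85 m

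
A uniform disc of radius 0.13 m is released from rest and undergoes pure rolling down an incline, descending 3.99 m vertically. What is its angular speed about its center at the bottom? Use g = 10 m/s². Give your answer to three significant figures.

For this body I = (1/2)MR², i.e. k = I/(MR²) = 0.5.
Rolling without slipping gives ω = v/R, so the total kinetic energy is ½Mv² + ½Iω² = ½(1+k)Mv² = (3/4)Mv².
Energy conservation Mgh = ½(1+k)Mv² gives v = √(2gh/(1+k)) = √(2 × 10 × 3.99 / 1.5) = 7.294 m/s.
The angular speed follows from ω = v/R = 7.294/0.13 ≈ 56.1 rad/s.

ω ≈ 56.1 rad/s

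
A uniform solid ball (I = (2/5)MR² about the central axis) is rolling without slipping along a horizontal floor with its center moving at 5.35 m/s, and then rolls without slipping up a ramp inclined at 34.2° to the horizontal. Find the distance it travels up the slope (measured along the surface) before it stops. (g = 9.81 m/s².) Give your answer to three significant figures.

d ≈ 3.63 m

The moment of inertia is (2/5)MR², giving k ≡ I/(MR²) = 0.4.
Since it rolls without slipping, ω = v/R and KE = ½Mv² + ½Iω² = ½(1+k)Mv² = (7/10)Mv².
Setting this equal to Mgh gives the vertical rise h = (1+k)v₀²/(2g) = 1.4×5.35²/(2×9.81) = 2.042 m.
Along the incline, d = h/sinθ = 2.042/sin34.2° ≈ 3.63 m.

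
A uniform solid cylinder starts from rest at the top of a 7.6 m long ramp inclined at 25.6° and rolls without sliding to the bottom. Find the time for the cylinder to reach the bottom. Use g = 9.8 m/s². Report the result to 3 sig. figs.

t ≈ 2.32 s

With I = (1/2)MR², the ratio k = I/(MR²) is 0.5.
Newton's second law down the slope: Mg sinθ − f = Ma. The torque equation fR = Iα (with α = a/R) gives f = kMa.
Hence a = g sinθ/(1+k) = 9.8×sin25.6°/1.5 = 2.823 m/s².
Starting from rest, L = ½at², so t = √(2L/a) = √(2×7.6/2.823) ≈ 2.32 s.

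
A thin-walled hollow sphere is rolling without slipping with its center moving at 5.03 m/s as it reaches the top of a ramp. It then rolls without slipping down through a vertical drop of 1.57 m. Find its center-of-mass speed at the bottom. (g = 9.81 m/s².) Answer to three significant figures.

Here I = (2/3)MR², so the shape factor k = I/(MR²) = 2/3.
Pure rolling means v = ωR; then KE = ½Mv² + ½I(v/R)² = ½(1+k)Mv² = (5/6)Mv².
Energy conservation: (5/6)Mv₀² + Mgh = (5/6)Mv², so v² = v₀² + 2gh/(1+k).
v = √(5.03² + 2×9.81×1.57/1.667) = √43.78 ≈ 6.62 m/s.

v ≈ 6.62 m/s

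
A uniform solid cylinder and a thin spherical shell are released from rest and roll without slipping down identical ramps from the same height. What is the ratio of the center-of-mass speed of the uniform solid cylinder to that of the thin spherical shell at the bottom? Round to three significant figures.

Each satisfies Mgh = ½(1+k)Mv² with k = I/(MR²), so v ∝ 1/√(1+k).
For the uniform solid cylinder k = 0.5; for the thin spherical shell k = 2/3.
v₁/v₂ = √((1+k₂)/(1+k₁)) = √(1.667/1.5) ≈ 1.05.

v_ratio ≈ 1.05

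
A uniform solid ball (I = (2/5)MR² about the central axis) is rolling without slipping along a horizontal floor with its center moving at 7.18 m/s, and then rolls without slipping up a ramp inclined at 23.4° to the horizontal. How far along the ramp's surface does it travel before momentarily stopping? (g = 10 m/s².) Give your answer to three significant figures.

d ≈ 9.09 m

For this body I = (2/5)MR², i.e. k = I/(MR²) = 0.4.
Since it rolls without slipping, ω = v/R and KE = ½Mv² + ½Iω² = ½(1+k)Mv² = (7/10)Mv².
Setting this equal to Mgh gives the vertical rise h = (1+k)v₀²/(2g) = 1.4×7.18²/(2×10) = 3.609 m.
Along the incline, d = h/sinθ = 3.609/sin23.4° ≈ 9.09 m.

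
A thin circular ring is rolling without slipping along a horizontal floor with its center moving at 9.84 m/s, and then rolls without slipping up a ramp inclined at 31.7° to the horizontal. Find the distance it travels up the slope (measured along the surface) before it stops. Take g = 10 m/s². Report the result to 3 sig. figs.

d ≈ 18.4 m

The moment of inertia is MR², giving k ≡ I/(MR²) = 1.
Pure rolling means v = ωR; then KE = ½Mv² + ½I(v/R)² = ½(1+k)Mv² = Mv².
Setting this equal to Mgh gives the vertical rise h = (1+k)v₀²/(2g) = 2×9.84²/(2×10) = 9.683 m.
The distance along the slope is d = h/sinθ = 9.683/sin31.7° ≈ 18.4 m.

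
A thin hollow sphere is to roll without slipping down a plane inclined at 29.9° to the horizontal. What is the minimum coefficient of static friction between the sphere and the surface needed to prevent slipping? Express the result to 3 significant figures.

The moment of inertia is (2/3)MR², giving k ≡ I/(MR²) = 2/3.
Along the incline Mg sinθ − f = Ma, and torque about the center fR = Iα = kMR²(a/R) gives f = kMa.
These give a = g sinθ/(1+k) and the required friction f = kMg sinθ/(1+k).
The normal force is N = Mg cosθ, so μ_min = f/N = k tanθ/(1+k).
μ_min = (2/3) × tan29.9° / 1.667 ≈ 0.230.

μ_min ≈ 0.230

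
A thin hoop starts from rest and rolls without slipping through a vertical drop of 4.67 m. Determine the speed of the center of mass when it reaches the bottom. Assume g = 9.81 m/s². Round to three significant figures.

v ≈ 6.77 m/s

Here I = MR², so the shape factor k = I/(MR²) = 1.
The rolling condition ω = v/R makes the rotational term ½I(v/R)² = ½kMv², so KE_total = ½(1+k)Mv² = Mv².
Setting Mgh = Mv² gives v = √(2gh/(1+k)) = √(2·9.81·4.67/2) ≈ 6.77 m/s.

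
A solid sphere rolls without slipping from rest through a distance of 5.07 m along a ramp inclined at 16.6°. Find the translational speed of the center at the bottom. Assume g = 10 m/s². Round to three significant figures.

The moment of inertia is (2/5)MR², giving k ≡ I/(MR²) = 0.4.
Since it rolls without slipping, ω = v/R and KE = ½Mv² + ½Iω² = ½(1+k)Mv² = (7/10)Mv².
The vertical drop is h = L sinθ = 5.07 × sin16.6° = 1.448 m.
Energy conservation: Mgh = (7/10)Mv², so v = √(2gh/(1+k)) = √(2 × 10 × 1.448 / 1.4) ≈ 4.55 m/s.

v ≈ 4.55 m/s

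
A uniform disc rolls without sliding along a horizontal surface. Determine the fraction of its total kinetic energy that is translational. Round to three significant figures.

For this body I = (1/2)MR², i.e. k = I/(MR²) = 0.5.
Since ω = v/R, the translational part is ½Mv² and the rotational part is ½I(v/R)² = ½kMv²; the total is ½(1+k)Mv².
The translational fraction is therefore 1/(1+k) = 1/1.5 ≈ 0.667.

fraction ≈ 0.667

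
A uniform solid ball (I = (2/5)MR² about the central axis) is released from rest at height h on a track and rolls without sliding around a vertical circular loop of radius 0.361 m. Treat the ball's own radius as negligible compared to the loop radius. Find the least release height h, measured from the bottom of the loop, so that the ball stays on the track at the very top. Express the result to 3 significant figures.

For this body I = (2/5)MR², i.e. k = I/(MR²) = 0.4.
At the top of the loop, the minimum-contact condition is Mg = Mv_top²/r, so v_top² = gr.
With ω = v/R, the kinetic energy at speed v is ½(1+k)Mv² = (7/10)Mv².
Energy conservation from release (height h) to the top (height 2r): Mgh = Mg(2r) + (7/10)M·gr.
Thus h_min = 2r + (1+k)r/2 = r(2 + 1.4/2) = 0.361 × 2.7 ≈ 0.975 m.

h_min ≈ 0.975 m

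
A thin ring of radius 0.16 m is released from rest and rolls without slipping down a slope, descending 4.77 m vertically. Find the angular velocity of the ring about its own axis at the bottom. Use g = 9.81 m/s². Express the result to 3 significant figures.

ω ≈ 42.8 rad/s

With I = MR², the ratio k = I/(MR²) is 1.
The rolling condition ω = v/R makes the rotational term ½I(v/R)² = ½kMv², so KE_total = ½(1+k)Mv² = Mv².
Energy conservation Mgh = ½(1+k)Mv² gives v = √(2gh/(1+k)) = √(2 × 9.81 × 4.77 / 2) = 6.841 m/s.
Then ω = v/R = 6.841 / 0.16 ≈ 42.8 rad/s.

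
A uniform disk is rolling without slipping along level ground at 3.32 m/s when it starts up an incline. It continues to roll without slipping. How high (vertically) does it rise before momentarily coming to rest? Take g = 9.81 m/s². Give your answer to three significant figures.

With I = (1/2)MR², the ratio k = I/(MR²) is 0.5.
Since it rolls without slipping, ω = v/R and KE = ½Mv² + ½Iω² = ½(1+k)Mv² = (3/4)Mv².
At the top the kinetic energy is zero, so (3/4)Mv₀² = Mgh.
Thus h = (1+k)v₀²/(2g) = 1.5 × 3.32² / (2 × 9.81) ≈ 0.843 m.

h ≈ 0.843 m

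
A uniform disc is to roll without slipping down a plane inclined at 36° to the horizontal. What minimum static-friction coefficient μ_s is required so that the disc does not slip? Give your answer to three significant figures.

μ_min ≈ 0.242

For this body I = (1/2)MR², i.e. k = I/(MR²) = 0.5.
Translational: Mg sinθ − f = Ma. Rotational about the CM: fR = Iα = kMRa, so f = kMa.
These give a = g sinθ/(1+k) and the required friction f = kMg sinθ/(1+k).
With N = Mg cosθ, the no-slip condition f ≤ μN gives μ_min = f/N = k tanθ/(1+k).
μ_min = 0.5 × tan36° / 1.5 ≈ 0.242.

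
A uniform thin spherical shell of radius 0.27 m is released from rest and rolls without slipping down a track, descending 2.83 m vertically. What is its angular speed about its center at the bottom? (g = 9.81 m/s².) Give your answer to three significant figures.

For this body I = (2/3)MR², i.e. k = I/(MR²) = 2/3.
Since it rolls without slipping, ω = v/R and KE = ½Mv² + ½Iω² = ½(1+k)Mv² = (5/6)Mv².
Energy conservation Mgh = ½(1+k)Mv² gives v = √(2gh/(1+k)) = √(2 × 9.81 × 2.83 / 1.667) = 5.772 m/s.
The angular speed follows from ω = v/R = 5.772/0.27 ≈ 21.4 rad/s.

ω ≈ 21.4 rad/s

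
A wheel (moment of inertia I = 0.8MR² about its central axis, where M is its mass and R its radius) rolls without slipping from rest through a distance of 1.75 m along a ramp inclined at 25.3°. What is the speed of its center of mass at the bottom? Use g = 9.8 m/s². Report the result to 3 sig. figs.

v ≈ 2.85 m/s

The moment of inertia is 0.8MR², giving k ≡ I/(MR²) = 0.8.
Since it rolls without slipping, ω = v/R and KE = ½Mv² + ½Iω² = ½(1+k)Mv² = (9/10)Mv².
The vertical drop is h = L sinθ = 1.75 × sin25.3° = 0.7479 m.
Energy conservation: Mgh = (9/10)Mv², so v = √(2gh/(1+k)) = √(2 × 9.8 × 0.7479 / 1.8) ≈ 2.85 m/s.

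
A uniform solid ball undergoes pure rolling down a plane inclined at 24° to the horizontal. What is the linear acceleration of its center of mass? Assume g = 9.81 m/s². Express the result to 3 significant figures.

The moment of inertia is (2/5)MR², giving k ≡ I/(MR²) = 0.4.
Newton's second law down the slope: Mg sinθ − f = Ma. The torque equation fR = Iα (with α = a/R) gives f = kMa.
Eliminating f: Mg sinθ = (1+k)Ma, so a = g sinθ/(1+k) = 9.81 × sin24° / 1.4 ≈ 2.85 m/s².

a ≈ 2.85 m/s²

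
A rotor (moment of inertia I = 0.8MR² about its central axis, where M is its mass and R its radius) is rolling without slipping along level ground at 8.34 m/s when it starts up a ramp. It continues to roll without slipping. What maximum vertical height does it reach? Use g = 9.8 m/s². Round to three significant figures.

Here I = 0.8MR², so the shape factor k = I/(MR²) = 0.8.
Pure rolling means v = ωR; then KE = ½Mv² + ½I(v/R)² = ½(1+k)Mv² = (9/10)Mv².
All of this converts to potential energy at the highest point: (9/10)Mv₀² = Mgh.
Thus h = (1+k)v₀²/(2g) = 1.8 × 8.34² / (2 × 9.8) ≈ 6.39 m.

h ≈ 6.39 m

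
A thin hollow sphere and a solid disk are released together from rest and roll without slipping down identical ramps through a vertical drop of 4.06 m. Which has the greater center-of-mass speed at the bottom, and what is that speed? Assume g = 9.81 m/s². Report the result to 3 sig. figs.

For rolling without slipping, Mgh = ½(1+k)Mv² where k = I/(MR²), so v = √(2gh/(1+k)).
Thin hollow sphere: k = 2/3, giving v = √(2×9.81×4.06/1.667) = 6.913 m/s.
Solid disk: k = 0.5, giving v = √(2×9.81×4.06/1.5) = 7.287 m/s.
The smaller k wins: the solid disk, at ≈ 7.29 m/s.

the solid disk, at v ≈ 7.29 m/s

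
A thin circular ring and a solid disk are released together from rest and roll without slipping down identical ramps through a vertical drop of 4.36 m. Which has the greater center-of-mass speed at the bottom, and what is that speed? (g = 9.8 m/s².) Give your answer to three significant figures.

For rolling without slipping, Mgh = ½(1+k)Mv² where k = I/(MR²), so v = √(2gh/(1+k)).
Thin circular ring: k = 1, giving v = √(2×9.8×4.36/2) = 6.537 m/s.
Solid disk: k = 0.5, giving v = √(2×9.8×4.36/1.5) = 7.548 m/s.
The smaller k wins: the solid disk, at ≈ 7.55 m/s.

the solid disk, at v ≈ 7.55 m/s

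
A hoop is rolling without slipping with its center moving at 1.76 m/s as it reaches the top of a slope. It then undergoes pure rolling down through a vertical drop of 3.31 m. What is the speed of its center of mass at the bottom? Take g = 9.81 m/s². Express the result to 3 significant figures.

With I = MR², the ratio k = I/(MR²) is 1.
Pure rolling means v = ωR; then KE = ½Mv² + ½I(v/R)² = ½(1+k)Mv² = Mv².
Energy conservation: Mv₀² + Mgh = Mv², so v² = v₀² + 2gh/(1+k).
v = √(1.76² + 2×9.81×3.31/2) = √35.57 ≈ 5.96 m/s.

v ≈ 5.96 m/s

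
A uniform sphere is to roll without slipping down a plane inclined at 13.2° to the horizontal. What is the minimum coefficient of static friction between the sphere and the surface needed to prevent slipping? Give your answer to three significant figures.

With I = (2/5)MR², the ratio k = I/(MR²) is 0.4.
Newton's second law down the slope: Mg sinθ − f = Ma. The torque equation fR = Iα (with α = a/R) gives f = kMa.
These give a = g sinθ/(1+k) and the required friction f = kMg sinθ/(1+k).
With N = Mg cosθ, the no-slip condition f ≤ μN gives μ_min = f/N = k tanθ/(1+k).
μ_min = 0.4 × tan13.2° / 1.4 ≈ 0.0670.

μ_min ≈ 0.0670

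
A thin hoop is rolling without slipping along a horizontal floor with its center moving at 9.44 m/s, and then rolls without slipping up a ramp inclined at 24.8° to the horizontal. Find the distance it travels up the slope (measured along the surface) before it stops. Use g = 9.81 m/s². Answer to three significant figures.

Here I = MR², so the shape factor k = I/(MR²) = 1.
The rolling condition ω = v/R makes the rotational term ½I(v/R)² = ½kMv², so KE_total = ½(1+k)Mv² = Mv².
Setting this equal to Mgh gives the vertical rise h = (1+k)v₀²/(2g) = 2×9.44²/(2×9.81) = 9.084 m.
The distance along the slope is d = h/sinθ = 9.084/sin24.8° ≈ 21.7 m.

d ≈ 21.7 m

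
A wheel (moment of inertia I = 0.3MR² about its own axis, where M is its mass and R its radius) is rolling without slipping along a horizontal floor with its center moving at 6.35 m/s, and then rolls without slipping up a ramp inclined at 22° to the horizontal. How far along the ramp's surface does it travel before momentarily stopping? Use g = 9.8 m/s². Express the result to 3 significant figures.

For this body I = 0.3MR², i.e. k = I/(MR²) = 0.3.
Pure rolling means v = ωR; then KE = ½Mv² + ½I(v/R)² = ½(1+k)Mv² = (13/20)Mv².
Setting this equal to Mgh gives the vertical rise h = (1+k)v₀²/(2g) = 1.3×6.35²/(2×9.8) = 2.674 m.
The distance along the slope is d = h/sinθ = 2.674/sin22° ≈ 7.14 m.

d ≈ 7.14 m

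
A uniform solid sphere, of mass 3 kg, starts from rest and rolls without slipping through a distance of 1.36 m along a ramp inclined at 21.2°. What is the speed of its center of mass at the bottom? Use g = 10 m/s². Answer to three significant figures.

With I = (2/5)MR², the ratio k = I/(MR²) is 0.4.
The rolling condition ω = v/R makes the rotational term ½I(v/R)² = ½kMv², so KE_total = ½(1+k)Mv² = (7/10)Mv².
The vertical drop is h = L sinθ = 1.36 × sin21.2° = 0.4918 m.
Energy conservation: Mgh = (7/10)Mv², so v = √(2gh/(1+k)) = √(2 × 10 × 0.4918 / 1.4) ≈ 2.65 m/s.

v ≈ 2.65 m/s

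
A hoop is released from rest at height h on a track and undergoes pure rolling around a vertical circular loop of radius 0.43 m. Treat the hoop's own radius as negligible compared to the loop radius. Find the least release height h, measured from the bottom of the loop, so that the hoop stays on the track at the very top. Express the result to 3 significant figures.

For this body I = MR², i.e. k = I/(MR²) = 1.
At the top of the loop, the minimum-contact condition is Mg = Mv_top²/r, so v_top² = gr.
With ω = v/R, the kinetic energy at speed v is ½(1+k)Mv² = Mv².
Energy conservation from release (height h) to the top (height 2r): Mgh = Mg(2r) + M·gr.
Thus h_min = 2r + (1+k)r/2 = r(2 + 2/2) = 0.43 × 3 ≈ 1.29 m.

h_min ≈ 1.29 m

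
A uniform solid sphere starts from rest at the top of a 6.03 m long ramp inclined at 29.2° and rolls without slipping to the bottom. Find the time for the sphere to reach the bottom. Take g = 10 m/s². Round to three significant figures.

t ≈ 1.86 s

Here I = (2/5)MR², so the shape factor k = I/(MR²) = 0.4.
Translational: Mg sinθ − f = Ma. Rotational about the CM: fR = Iα = kMRa, so f = kMa.
Hence a = g sinθ/(1+k) = 10×sin29.2°/1.4 = 3.485 m/s².
With constant a from rest, t = √(2L/a) = √(2·6.03/3.485) ≈ 1.86 s.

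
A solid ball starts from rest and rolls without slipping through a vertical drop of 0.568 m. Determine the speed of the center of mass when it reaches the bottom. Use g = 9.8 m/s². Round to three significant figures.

With I = (2/5)MR², the ratio k = I/(MR²) is 0.4.
The rolling condition ω = v/R makes the rotational term ½I(v/R)² = ½kMv², so KE_total = ½(1+k)Mv² = (7/10)Mv².
Setting Mgh = (7/10)Mv² gives v = √(2gh/(1+k)) = √(2·9.8·0.568/1.4) ≈ 2.82 m/s.

v ≈ 2.82 m/s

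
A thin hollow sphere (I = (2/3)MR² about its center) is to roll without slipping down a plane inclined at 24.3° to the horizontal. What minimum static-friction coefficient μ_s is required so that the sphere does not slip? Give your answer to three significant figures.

μ_min ≈ 0.181

The moment of inertia is (2/3)MR², giving k ≡ I/(MR²) = 2/3.
Newton's second law down the slope: Mg sinθ − f = Ma. The torque equation fR = Iα (with α = a/R) gives f = kMa.
These give a = g sinθ/(1+k) and the required friction f = kMg sinθ/(1+k).
The normal force is N = Mg cosθ, so μ_min = f/N = k tanθ/(1+k).
μ_min = (2/3) × tan24.3° / 1.667 ≈ 0.181.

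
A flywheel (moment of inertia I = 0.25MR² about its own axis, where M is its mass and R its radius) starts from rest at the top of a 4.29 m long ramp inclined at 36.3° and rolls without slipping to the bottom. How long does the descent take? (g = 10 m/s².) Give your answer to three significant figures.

t ≈ 1.35 s

For this body I = 0.25MR², i.e. k = I/(MR²) = 0.25.
Translational: Mg sinθ − f = Ma. Rotational about the CM: fR = Iα = kMRa, so f = kMa.
Hence a = g sinθ/(1+k) = 10×sin36.3°/1.25 = 4.736 m/s².
Starting from rest, L = ½at², so t = √(2L/a) = √(2×4.29/4.736) ≈ 1.35 s.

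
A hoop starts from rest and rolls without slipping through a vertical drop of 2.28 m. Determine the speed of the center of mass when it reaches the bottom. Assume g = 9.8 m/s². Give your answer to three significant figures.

The moment of inertia is MR², giving k ≡ I/(MR²) = 1.
Since it rolls without slipping, ω = v/R and KE = ½Mv² + ½Iω² = ½(1+k)Mv² = Mv².
Setting Mgh = Mv² gives v = √(2gh/(1+k)) = √(2·9.8·2.28/2) ≈ 4.73 m/s.

v ≈ 4.73 m/s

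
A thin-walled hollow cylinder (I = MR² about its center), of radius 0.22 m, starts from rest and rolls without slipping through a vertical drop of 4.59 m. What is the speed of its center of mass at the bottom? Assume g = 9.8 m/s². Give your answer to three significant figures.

With I = MR², the ratio k = I/(MR²) is 1.
The rolling condition ω = v/R makes the rotational term ½I(v/R)² = ½kMv², so KE_total = ½(1+k)Mv² = Mv².
Energy conservation: Mgh = Mv², so v = √(2gh/(1+k)) = √(2 × 9.8 × 4.59 / 2) ≈ 6.71 m/s.

v ≈ 6.71 m/s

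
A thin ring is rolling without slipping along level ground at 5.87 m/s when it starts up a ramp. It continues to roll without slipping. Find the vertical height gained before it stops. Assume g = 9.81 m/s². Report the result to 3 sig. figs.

h ≈ 3.51 m

Here I = MR², so the shape factor k = I/(MR²) = 1.
Pure rolling means v = ωR; then KE = ½Mv² + ½I(v/R)² = ½(1+k)Mv² = Mv².
All of this converts to potential energy at the highest point: Mv₀² = Mgh.
Thus h = (1+k)v₀²/(2g) = 2 × 5.87² / (2 × 9.81) ≈ 3.51 m.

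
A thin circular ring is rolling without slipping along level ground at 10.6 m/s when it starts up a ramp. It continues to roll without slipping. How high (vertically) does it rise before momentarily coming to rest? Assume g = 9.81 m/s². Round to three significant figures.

h ≈ 11.5 m

The moment of inertia is MR², giving k ≡ I/(MR²) = 1.
Pure rolling means v = ωR; then KE = ½Mv² + ½I(v/R)² = ½(1+k)Mv² = Mv².
All of this converts to potential energy at the highest point: Mv₀² = Mgh.
Thus h = (1+k)v₀²/(2g) = 2 × 10.6² / (2 × 9.81) ≈ 11.5 m.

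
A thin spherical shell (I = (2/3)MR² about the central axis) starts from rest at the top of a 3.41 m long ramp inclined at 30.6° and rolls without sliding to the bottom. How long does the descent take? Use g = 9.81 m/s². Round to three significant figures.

Here I = (2/3)MR², so the shape factor k = I/(MR²) = 2/3.
Along the incline Mg sinθ − f = Ma, and torque about the center fR = Iα = kMR²(a/R) gives f = kMa.
Hence a = g sinθ/(1+k) = 9.81×sin30.6°/1.667 = 2.996 m/s².
Starting from rest, L = ½at², so t = √(2L/a) = √(2×3.41/2.996) ≈ 1.51 s.

t ≈ 1.51 s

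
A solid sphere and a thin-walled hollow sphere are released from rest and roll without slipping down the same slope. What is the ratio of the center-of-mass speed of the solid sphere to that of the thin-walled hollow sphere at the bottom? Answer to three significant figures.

v_ratio ≈ 1.09

Each satisfies Mgh = ½(1+k)Mv² with k = I/(MR²), so v ∝ 1/√(1+k).
For the solid sphere k = 0.4; for the thin-walled hollow sphere k = 2/3.
v₁/v₂ = √((1+k₂)/(1+k₁)) = √(1.667/1.4) ≈ 1.09.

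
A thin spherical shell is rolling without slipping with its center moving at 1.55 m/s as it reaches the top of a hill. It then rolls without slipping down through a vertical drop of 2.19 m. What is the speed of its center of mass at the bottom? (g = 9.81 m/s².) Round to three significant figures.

v ≈ 5.31 m/s

With I = (2/3)MR², the ratio k = I/(MR²) is 2/3.
The rolling condition ω = v/R makes the rotational term ½I(v/R)² = ½kMv², so KE_total = ½(1+k)Mv² = (5/6)Mv².
Conserving energy between top and bottom: (5/6)Mv² = (5/6)Mv₀² + Mgh, hence v² = v₀² + 2gh/(1+k).
v = √(1.55² + 2×9.81×2.19/1.667) = √28.18 ≈ 5.31 m/s.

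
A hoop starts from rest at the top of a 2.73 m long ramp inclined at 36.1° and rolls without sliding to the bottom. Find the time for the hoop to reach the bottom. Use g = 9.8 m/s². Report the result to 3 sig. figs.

t ≈ 1.38 s

With I = MR², the ratio k = I/(MR²) is 1.
Translational: Mg sinθ − f = Ma. Rotational about the CM: fR = Iα = kMRa, so f = kMa.
Hence a = g sinθ/(1+k) = 9.8×sin36.1°/2 = 2.887 m/s².
Starting from rest, L = ½at², so t = √(2L/a) = √(2×2.73/2.887) ≈ 1.38 s.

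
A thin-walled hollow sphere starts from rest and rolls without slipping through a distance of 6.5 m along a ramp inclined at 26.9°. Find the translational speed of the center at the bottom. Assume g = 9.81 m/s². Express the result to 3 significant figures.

v ≈ 5.88 m/s

For this body I = (2/3)MR², i.e. k = I/(MR²) = 2/3.
Rolling without slipping gives ω = v/R, so the total kinetic energy is ½Mv² + ½Iω² = ½(1+k)Mv² = (5/6)Mv².
The vertical drop is h = L sinθ = 6.5 × sin26.9° = 2.941 m.
Setting Mgh = (5/6)Mv² gives v = √(2gh/(1+k)) = √(2·9.81·2.941/1.667) ≈ 5.88 m/s.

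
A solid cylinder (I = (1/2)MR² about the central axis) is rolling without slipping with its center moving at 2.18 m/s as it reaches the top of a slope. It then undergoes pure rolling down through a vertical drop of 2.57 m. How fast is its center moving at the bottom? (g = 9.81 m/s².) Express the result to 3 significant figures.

For this body I = (1/2)MR², i.e. k = I/(MR²) = 0.5.
Rolling without slipping gives ω = v/R, so the total kinetic energy is ½Mv² + ½Iω² = ½(1+k)Mv² = (3/4)Mv².
Energy conservation: (3/4)Mv₀² + Mgh = (3/4)Mv², so v² = v₀² + 2gh/(1+k).
v = √(2.18² + 2×9.81×2.57/1.5) = √38.37 ≈ 6.19 m/s.

v ≈ 6.19 m/s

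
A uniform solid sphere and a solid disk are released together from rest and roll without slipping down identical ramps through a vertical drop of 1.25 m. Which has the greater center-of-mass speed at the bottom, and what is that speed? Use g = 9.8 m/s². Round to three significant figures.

For rolling without slipping, Mgh = ½(1+k)Mv² where k = I/(MR²), so v = √(2gh/(1+k)).
Uniform solid sphere: k = 0.4, giving v = √(2×9.8×1.25/1.4) = 4.183 m/s.
Solid disk: k = 0.5, giving v = √(2×9.8×1.25/1.5) = 4.041 m/s.
The smaller k wins: the uniform solid sphere, at ≈ 4.18 m/s.

the uniform solid sphere, at v ≈ 4.18 m/s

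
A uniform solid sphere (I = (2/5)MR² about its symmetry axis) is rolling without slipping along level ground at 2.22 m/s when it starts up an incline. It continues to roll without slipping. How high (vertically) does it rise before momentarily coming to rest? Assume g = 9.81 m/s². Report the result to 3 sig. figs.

The moment of inertia is (2/5)MR², giving k ≡ I/(MR²) = 0.4.
The rolling condition ω = v/R makes the rotational term ½I(v/R)² = ½kMv², so KE_total = ½(1+k)Mv² = (7/10)Mv².
At the top the kinetic energy is zero, so (7/10)Mv₀² = Mgh.
Thus h = (1+k)v₀²/(2g) = 1.4 × 2.22² / (2 × 9.81) ≈ 0.352 m.

h ≈ 0.352 m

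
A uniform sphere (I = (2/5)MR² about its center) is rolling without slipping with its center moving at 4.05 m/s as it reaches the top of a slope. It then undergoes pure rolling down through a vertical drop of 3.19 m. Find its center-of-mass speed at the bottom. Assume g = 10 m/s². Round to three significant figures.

v ≈ 7.87 m/s

Here I = (2/5)MR², so the shape factor k = I/(MR²) = 0.4.
Rolling without slipping gives ω = v/R, so the total kinetic energy is ½Mv² + ½Iω² = ½(1+k)Mv² = (7/10)Mv².
Conserving energy between top and bottom: (7/10)Mv² = (7/10)Mv₀² + Mgh, hence v² = v₀² + 2gh/(1+k).
v = √(4.05² + 2×10×3.19/1.4) = √61.97 ≈ 7.87 m/s.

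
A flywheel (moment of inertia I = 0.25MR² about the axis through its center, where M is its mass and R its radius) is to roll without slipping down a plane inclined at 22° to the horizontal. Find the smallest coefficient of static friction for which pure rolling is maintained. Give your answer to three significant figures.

μ_min ≈ 0.0808

The moment of inertia is 0.25MR², giving k ≡ I/(MR²) = 0.25.
Along the incline Mg sinθ − f = Ma, and torque about the center fR = Iα = kMR²(a/R) gives f = kMa.
These give a = g sinθ/(1+k) and the required friction f = kMg sinθ/(1+k).
The normal force is N = Mg cosθ, so μ_min = f/N = k tanθ/(1+k).
μ_min = 0.25 × tan22° / 1.25 ≈ 0.0808.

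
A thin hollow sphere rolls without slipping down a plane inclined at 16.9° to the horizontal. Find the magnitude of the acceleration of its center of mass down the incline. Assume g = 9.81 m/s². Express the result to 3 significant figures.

a ≈ 1.71 m/s²

With I = (2/3)MR², the ratio k = I/(MR²) is 2/3.
Along the incline Mg sinθ − f = Ma, and torque about the center fR = Iα = kMR²(a/R) gives f = kMa.
Eliminating f: Mg sinθ = (1+k)Ma, so a = g sinθ/(1+k) = 9.81 × sin16.9° / 1.667 ≈ 1.71 m/s².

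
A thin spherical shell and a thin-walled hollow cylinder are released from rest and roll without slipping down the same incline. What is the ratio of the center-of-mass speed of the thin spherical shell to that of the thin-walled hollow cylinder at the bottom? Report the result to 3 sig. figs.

Each satisfies Mgh = ½(1+k)Mv² with k = I/(MR²), so v ∝ 1/√(1+k).
For the thin spherical shell k = 2/3; for the thin-walled hollow cylinder k = 1.
v₁/v₂ = √((1+k₂)/(1+k₁)) = √(2/1.667) ≈ 1.10.

v_ratio ≈ 1.10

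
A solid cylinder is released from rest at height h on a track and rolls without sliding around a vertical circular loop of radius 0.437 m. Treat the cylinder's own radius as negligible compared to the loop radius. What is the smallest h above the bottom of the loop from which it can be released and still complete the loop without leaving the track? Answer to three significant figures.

h_min ≈ 1.20 m

For this body I = (1/2)MR², i.e. k = I/(MR²) = 0.5.
At the top of the loop, the minimum-contact condition is Mg = Mv_top²/r, so v_top² = gr.
With ω = v/R, the kinetic energy at speed v is ½(1+k)Mv² = (3/4)Mv².
Energy conservation from release (height h) to the top (height 2r): Mgh = Mg(2r) + (3/4)M·gr.
Thus h_min = 2r + (1+k)r/2 = r(2 + 1.5/2) = 0.437 × 2.75 ≈ 1.20 m.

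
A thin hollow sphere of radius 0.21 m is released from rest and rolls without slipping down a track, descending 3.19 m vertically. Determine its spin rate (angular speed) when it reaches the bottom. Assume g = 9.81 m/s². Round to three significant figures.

ω ≈ 29.2 rad/s

With I = (2/3)MR², the ratio k = I/(MR²) is 2/3.
Pure rolling means v = ωR; then KE = ½Mv² + ½I(v/R)² = ½(1+k)Mv² = (5/6)Mv².
Energy conservation Mgh = ½(1+k)Mv² gives v = √(2gh/(1+k)) = √(2 × 9.81 × 3.19 / 1.667) = 6.128 m/s.
Then ω = v/R = 6.128 / 0.21 ≈ 29.2 rad/s.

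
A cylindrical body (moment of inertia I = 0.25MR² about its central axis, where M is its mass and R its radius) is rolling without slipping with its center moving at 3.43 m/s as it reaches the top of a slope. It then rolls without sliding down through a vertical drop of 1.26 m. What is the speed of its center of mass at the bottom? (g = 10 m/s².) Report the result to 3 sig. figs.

v ≈ 5.65 m/s

The moment of inertia is 0.25MR², giving k ≡ I/(MR²) = 0.25.
Pure rolling means v = ωR; then KE = ½Mv² + ½I(v/R)² = ½(1+k)Mv² = (5/8)Mv².
Energy conservation: (5/8)Mv₀² + Mgh = (5/8)Mv², so v² = v₀² + 2gh/(1+k).
v = √(3.43² + 2×10×1.26/1.25) = √31.92 ≈ 5.65 m/s.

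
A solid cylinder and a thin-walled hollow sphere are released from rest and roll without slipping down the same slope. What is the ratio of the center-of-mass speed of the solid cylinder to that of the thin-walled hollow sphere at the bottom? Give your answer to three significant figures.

Each satisfies Mgh = ½(1+k)Mv² with k = I/(MR²), so v ∝ 1/√(1+k).
For the solid cylinder k = 0.5; for the thin-walled hollow sphere k = 2/3.
v₁/v₂ = √((1+k₂)/(1+k₁)) = √(1.667/1.5) ≈ 1.05.

v_ratio ≈ 1.05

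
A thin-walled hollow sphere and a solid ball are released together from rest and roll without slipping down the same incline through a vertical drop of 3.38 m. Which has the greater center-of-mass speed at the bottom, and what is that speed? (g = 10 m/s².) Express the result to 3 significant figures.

the solid ball, at v ≈ 6.95 m/s

For rolling without slipping, Mgh = ½(1+k)Mv² where k = I/(MR²), so v = √(2gh/(1+k)).
Thin-walled hollow sphere: k = 2/3, giving v = √(2×10×3.38/1.667) = 6.369 m/s.
Solid ball: k = 0.4, giving v = √(2×10×3.38/1.4) = 6.949 m/s.
The smaller k wins: the solid ball, at ≈ 6.95 m/s.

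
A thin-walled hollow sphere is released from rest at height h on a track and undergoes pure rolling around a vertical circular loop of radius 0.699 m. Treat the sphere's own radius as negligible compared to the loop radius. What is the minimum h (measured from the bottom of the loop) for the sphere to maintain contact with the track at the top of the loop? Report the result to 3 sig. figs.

With I = (2/3)MR², the ratio k = I/(MR²) is 2/3.
At the top of the loop, the minimum-contact condition is Mg = Mv_top²/r, so v_top² = gr.
With ω = v/R, the kinetic energy at speed v is ½(1+k)Mv² = (5/6)Mv².
Energy conservation from release (height h) to the top (height 2r): Mgh = Mg(2r) + (5/6)M·gr.
Thus h_min = 2r + (1+k)r/2 = r(2 + 1.667/2) = 0.699 × 2.833 ≈ 1.98 m.

h_min ≈ 1.98 m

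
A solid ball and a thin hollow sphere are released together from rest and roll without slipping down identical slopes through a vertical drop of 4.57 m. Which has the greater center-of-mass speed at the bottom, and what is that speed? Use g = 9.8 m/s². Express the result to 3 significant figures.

the solid ball, at v ≈ 8.00 m/s

For rolling without slipping, Mgh = ½(1+k)Mv² where k = I/(MR²), so v = √(2gh/(1+k)).
Solid ball: k = 0.4, giving v = √(2×9.8×4.57/1.4) = 7.999 m/s.
Thin hollow sphere: k = 2/3, giving v = √(2×9.8×4.57/1.667) = 7.331 m/s.
The smaller k wins: the solid ball, at ≈ 8.00 m/s.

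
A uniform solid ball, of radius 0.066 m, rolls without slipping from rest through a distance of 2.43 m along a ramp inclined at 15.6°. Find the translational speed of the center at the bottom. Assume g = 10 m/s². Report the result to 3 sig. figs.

v ≈ 3.06 m/s

Here I = (2/5)MR², so the shape factor k = I/(MR²) = 0.4.
Rolling without slipping gives ω = v/R, so the total kinetic energy is ½Mv² + ½Iω² = ½(1+k)Mv² = (7/10)Mv².
The vertical drop is h = L sinθ = 2.43 × sin15.6° = 0.6535 m.
Setting Mgh = (7/10)Mv² gives v = √(2gh/(1+k)) = √(2·10·0.6535/1.4) ≈ 3.06 m/s.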